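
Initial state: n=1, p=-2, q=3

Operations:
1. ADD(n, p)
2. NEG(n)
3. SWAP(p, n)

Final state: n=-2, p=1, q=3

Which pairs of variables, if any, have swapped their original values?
(n, p)

Comparing initial and final values:
n: 1 → -2
q: 3 → 3
p: -2 → 1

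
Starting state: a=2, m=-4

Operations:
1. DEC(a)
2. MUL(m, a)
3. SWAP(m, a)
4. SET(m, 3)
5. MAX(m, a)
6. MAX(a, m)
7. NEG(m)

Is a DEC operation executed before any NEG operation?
Yes

First DEC: step 1
First NEG: step 7
Since 1 < 7, DEC comes first.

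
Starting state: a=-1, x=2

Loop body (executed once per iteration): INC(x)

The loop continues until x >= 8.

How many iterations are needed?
6

Tracing iterations:
Initial: a=-1, x=2
After iteration 1: a=-1, x=3
After iteration 2: a=-1, x=4
After iteration 3: a=-1, x=5
After iteration 4: a=-1, x=6
After iteration 5: a=-1, x=7
After iteration 6: a=-1, x=8
x >= 8 now holds, so the loop exits after 6 iterations.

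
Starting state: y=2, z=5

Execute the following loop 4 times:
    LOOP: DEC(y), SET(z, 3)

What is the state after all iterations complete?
y=-2, z=3

Iteration trace:
Start: y=2, z=5
After iteration 1: y=1, z=3
After iteration 2: y=0, z=3
After iteration 3: y=-1, z=3
After iteration 4: y=-2, z=3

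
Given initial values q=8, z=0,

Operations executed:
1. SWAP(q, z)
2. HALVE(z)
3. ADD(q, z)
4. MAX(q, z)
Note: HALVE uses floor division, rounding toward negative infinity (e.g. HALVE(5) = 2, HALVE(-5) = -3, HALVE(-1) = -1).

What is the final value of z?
z = 4

Tracing execution:
Step 1: SWAP(q, z) → z = 8
Step 2: HALVE(z) → z = 4
Step 3: ADD(q, z) → z = 4
Step 4: MAX(q, z) → z = 4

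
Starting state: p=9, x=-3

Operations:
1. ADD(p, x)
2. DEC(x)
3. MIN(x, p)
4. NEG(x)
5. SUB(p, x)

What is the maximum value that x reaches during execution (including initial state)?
4

Values of x at each step:
Initial: x = -3
After step 1: x = -3
After step 2: x = -4
After step 3: x = -4
After step 4: x = 4 ← maximum
After step 5: x = 4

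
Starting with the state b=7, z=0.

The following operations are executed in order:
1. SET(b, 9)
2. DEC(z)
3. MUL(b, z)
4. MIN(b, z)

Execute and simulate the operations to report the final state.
{b: -9, z: -1}

Step-by-step execution:
Initial: b=7, z=0
After step 1 (SET(b, 9)): b=9, z=0
After step 2 (DEC(z)): b=9, z=-1
After step 3 (MUL(b, z)): b=-9, z=-1
After step 4 (MIN(b, z)): b=-9, z=-1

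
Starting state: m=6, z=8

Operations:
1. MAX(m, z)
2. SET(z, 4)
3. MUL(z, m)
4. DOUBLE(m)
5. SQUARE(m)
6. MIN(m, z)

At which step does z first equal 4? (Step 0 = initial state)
Step 2

Tracing z:
Initial: z = 8
After step 1: z = 8
After step 2: z = 4 ← first occurrence
After step 3: z = 32
After step 4: z = 32
After step 5: z = 32
After step 6: z = 32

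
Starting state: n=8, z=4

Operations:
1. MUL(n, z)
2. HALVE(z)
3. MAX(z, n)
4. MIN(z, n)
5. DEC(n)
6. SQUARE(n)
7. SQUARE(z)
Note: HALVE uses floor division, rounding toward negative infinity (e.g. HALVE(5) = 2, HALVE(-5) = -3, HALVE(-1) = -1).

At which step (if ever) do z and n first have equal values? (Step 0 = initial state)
Step 3

z and n first become equal after step 3.

Comparing values at each step:
Initial: z=4, n=8
After step 1: z=4, n=32
After step 2: z=2, n=32
After step 3: z=32, n=32 ← equal!
After step 4: z=32, n=32 ← equal!
After step 5: z=32, n=31
After step 6: z=32, n=961
After step 7: z=1024, n=961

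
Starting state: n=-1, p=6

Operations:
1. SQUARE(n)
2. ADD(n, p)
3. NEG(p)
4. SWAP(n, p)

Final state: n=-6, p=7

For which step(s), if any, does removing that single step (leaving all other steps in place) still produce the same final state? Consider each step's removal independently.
None - removing any single step changes the final result

Testing removal of each single step:
Without step 1: final = n=-6, p=5 (different)
Without step 2: final = n=-6, p=1 (different)
Without step 3: final = n=6, p=7 (different)
Without step 4: final = n=7, p=-6 (different)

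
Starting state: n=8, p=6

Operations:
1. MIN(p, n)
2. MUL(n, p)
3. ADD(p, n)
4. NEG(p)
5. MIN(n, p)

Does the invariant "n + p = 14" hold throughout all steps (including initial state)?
No, violated after step 2

The invariant is violated after step 2.

State at each step:
Initial: n=8, p=6
After step 1: n=8, p=6
After step 2: n=48, p=6
After step 3: n=48, p=54
After step 4: n=48, p=-54
After step 5: n=-54, p=-54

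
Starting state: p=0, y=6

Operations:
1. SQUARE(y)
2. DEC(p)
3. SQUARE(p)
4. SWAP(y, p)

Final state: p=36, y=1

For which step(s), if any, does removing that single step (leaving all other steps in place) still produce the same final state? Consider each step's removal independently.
None - removing any single step changes the final result

Testing removal of each single step:
Without step 1: final = p=6, y=1 (different)
Without step 2: final = p=36, y=0 (different)
Without step 3: final = p=36, y=-1 (different)
Without step 4: final = p=1, y=36 (different)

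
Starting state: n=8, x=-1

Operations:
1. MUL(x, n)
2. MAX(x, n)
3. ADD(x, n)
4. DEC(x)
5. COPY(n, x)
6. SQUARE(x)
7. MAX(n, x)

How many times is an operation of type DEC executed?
1

Counting DEC operations:
Step 4: DEC(x) ← DEC
Total: 1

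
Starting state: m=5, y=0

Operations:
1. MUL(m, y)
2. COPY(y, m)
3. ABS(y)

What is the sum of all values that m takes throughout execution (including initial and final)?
5

Values of m at each step:
Initial: m = 5
After step 1: m = 0
After step 2: m = 0
After step 3: m = 0
Sum = 5 + 0 + 0 + 0 = 5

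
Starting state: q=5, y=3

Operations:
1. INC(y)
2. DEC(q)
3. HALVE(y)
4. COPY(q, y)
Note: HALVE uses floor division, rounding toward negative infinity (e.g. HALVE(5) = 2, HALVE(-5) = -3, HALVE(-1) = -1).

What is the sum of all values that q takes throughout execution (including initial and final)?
20

Values of q at each step:
Initial: q = 5
After step 1: q = 5
After step 2: q = 4
After step 3: q = 4
After step 4: q = 2
Sum = 5 + 5 + 4 + 4 + 2 = 20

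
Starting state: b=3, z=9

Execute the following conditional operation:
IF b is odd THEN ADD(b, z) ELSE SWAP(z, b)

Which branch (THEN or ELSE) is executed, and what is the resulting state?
Branch: THEN, Final state: b=12, z=9

Evaluating condition: b is odd
Condition is True, so THEN branch executes
After ADD(b, z): b=12, z=9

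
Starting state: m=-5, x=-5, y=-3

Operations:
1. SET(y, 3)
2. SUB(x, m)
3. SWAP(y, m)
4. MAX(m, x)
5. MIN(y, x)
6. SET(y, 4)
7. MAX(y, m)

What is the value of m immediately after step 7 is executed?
m = 3

Tracing m through execution:
Initial: m = -5
After step 1 (SET(y, 3)): m = -5
After step 2 (SUB(x, m)): m = -5
After step 3 (SWAP(y, m)): m = 3
After step 4 (MAX(m, x)): m = 3
After step 5 (MIN(y, x)): m = 3
After step 6 (SET(y, 4)): m = 3
After step 7 (MAX(y, m)): m = 3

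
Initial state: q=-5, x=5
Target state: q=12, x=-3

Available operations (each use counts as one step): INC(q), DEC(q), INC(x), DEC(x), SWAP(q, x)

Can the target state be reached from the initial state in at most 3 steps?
No

The target state cannot be reached within 3 steps.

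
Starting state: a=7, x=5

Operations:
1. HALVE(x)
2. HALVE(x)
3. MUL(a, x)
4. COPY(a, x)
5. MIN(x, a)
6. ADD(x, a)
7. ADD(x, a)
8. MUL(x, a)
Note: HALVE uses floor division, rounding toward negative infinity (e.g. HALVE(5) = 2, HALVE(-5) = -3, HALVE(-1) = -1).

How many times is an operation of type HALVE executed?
2

Counting HALVE operations:
Step 1: HALVE(x) ← HALVE
Step 2: HALVE(x) ← HALVE
Total: 2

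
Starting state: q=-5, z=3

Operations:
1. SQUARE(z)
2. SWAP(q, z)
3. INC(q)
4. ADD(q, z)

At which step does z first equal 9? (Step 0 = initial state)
Step 1

Tracing z:
Initial: z = 3
After step 1: z = 9 ← first occurrence
After step 2: z = -5
After step 3: z = -5
After step 4: z = -5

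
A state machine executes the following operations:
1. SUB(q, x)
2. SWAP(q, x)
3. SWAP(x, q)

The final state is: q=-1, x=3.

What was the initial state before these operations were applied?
q=2, x=3

Working backwards:
Final state: q=-1, x=3
Before step 3 (SWAP(x, q)): q=3, x=-1
Before step 2 (SWAP(q, x)): q=-1, x=3
Before step 1 (SUB(q, x)): q=2, x=3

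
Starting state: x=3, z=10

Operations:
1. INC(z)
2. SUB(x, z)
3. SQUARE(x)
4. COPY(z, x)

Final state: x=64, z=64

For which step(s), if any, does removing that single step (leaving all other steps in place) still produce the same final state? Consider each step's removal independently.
None - removing any single step changes the final result

Testing removal of each single step:
Without step 1: final = x=49, z=49 (different)
Without step 2: final = x=9, z=9 (different)
Without step 3: final = x=-8, z=-8 (different)
Without step 4: final = x=64, z=11 (different)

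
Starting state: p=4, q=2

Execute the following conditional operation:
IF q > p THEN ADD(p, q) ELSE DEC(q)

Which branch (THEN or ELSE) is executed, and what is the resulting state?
Branch: ELSE, Final state: p=4, q=1

Evaluating condition: q > p
q = 2, p = 4
Condition is False, so ELSE branch executes
After DEC(q): p=4, q=1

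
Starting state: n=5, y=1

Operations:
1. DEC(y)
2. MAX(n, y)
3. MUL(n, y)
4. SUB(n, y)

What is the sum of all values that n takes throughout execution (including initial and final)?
15

Values of n at each step:
Initial: n = 5
After step 1: n = 5
After step 2: n = 5
After step 3: n = 0
After step 4: n = 0
Sum = 5 + 5 + 5 + 0 + 0 = 15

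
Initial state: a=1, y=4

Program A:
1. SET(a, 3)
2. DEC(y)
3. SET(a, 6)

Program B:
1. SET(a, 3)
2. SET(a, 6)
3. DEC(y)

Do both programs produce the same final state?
Yes

Program A final state: a=6, y=3
Program B final state: a=6, y=3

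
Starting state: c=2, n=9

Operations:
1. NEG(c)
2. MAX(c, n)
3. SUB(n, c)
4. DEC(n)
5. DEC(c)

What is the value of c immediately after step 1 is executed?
c = -2

Tracing c through execution:
Initial: c = 2
After step 1 (NEG(c)): c = -2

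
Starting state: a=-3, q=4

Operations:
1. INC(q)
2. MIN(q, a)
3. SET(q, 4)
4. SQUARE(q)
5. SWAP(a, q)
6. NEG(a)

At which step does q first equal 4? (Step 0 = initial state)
Step 0

Tracing q:
Initial: q = 4 ← first occurrence
After step 1: q = 5
After step 2: q = -3
After step 3: q = 4
After step 4: q = 16
After step 5: q = -3
After step 6: q = -3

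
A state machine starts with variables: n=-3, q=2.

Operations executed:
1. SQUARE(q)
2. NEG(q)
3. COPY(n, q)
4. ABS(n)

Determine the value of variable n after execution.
n = 4

Tracing execution:
Step 1: SQUARE(q) → n = -3
Step 2: NEG(q) → n = -3
Step 3: COPY(n, q) → n = -4
Step 4: ABS(n) → n = 4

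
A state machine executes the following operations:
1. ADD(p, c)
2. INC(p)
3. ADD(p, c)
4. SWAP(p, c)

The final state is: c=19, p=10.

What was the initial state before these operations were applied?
c=10, p=-2

Working backwards:
Final state: c=19, p=10
Before step 4 (SWAP(p, c)): c=10, p=19
Before step 3 (ADD(p, c)): c=10, p=9
Before step 2 (INC(p)): c=10, p=8
Before step 1 (ADD(p, c)): c=10, p=-2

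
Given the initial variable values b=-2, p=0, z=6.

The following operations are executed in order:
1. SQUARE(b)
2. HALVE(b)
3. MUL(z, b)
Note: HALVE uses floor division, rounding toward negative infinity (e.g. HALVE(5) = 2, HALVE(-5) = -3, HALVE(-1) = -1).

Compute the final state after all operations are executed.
{b: 2, p: 0, z: 12}

Step-by-step execution:
Initial: b=-2, p=0, z=6
After step 1 (SQUARE(b)): b=4, p=0, z=6
After step 2 (HALVE(b)): b=2, p=0, z=6
After step 3 (MUL(z, b)): b=2, p=0, z=12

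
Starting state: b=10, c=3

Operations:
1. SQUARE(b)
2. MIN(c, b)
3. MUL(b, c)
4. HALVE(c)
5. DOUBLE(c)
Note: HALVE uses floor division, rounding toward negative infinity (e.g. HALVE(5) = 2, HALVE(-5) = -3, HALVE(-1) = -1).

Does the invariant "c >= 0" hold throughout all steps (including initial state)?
Yes

The invariant holds at every step.

State at each step:
Initial: b=10, c=3
After step 1: b=100, c=3
After step 2: b=100, c=3
After step 3: b=300, c=3
After step 4: b=300, c=1
After step 5: b=300, c=2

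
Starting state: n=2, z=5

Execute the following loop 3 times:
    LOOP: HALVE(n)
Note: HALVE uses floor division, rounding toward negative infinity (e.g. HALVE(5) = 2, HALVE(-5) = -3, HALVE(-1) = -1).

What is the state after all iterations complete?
n=0, z=5

Iteration trace:
Start: n=2, z=5
After iteration 1: n=1, z=5
After iteration 2: n=0, z=5
After iteration 3: n=0, z=5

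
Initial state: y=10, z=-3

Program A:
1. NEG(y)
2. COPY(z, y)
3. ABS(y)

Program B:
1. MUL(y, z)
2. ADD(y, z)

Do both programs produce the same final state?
No

Program A final state: y=10, z=-10
Program B final state: y=-33, z=-3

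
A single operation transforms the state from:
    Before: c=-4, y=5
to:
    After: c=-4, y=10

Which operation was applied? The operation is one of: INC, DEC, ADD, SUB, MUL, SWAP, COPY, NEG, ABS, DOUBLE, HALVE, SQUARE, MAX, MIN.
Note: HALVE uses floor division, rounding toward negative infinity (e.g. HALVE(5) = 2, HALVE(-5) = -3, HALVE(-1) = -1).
DOUBLE(y)

Analyzing the change:
Before: c=-4, y=5
After: c=-4, y=10
Variable y changed from 5 to 10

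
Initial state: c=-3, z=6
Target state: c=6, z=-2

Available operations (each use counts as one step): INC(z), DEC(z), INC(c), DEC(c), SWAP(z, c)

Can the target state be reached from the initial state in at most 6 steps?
Yes

Path (2 steps): INC(c) → SWAP(z, c)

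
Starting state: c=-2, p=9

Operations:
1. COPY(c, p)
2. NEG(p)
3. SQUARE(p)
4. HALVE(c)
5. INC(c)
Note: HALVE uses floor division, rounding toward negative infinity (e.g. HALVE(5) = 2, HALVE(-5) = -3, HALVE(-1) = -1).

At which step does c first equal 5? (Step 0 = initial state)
Step 5

Tracing c:
Initial: c = -2
After step 1: c = 9
After step 2: c = 9
After step 3: c = 9
After step 4: c = 4
After step 5: c = 5 ← first occurrence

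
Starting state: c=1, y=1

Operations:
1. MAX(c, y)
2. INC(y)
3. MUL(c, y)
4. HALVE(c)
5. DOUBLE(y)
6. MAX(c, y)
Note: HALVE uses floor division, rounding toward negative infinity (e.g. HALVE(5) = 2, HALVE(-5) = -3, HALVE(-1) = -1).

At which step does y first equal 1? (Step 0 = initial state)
Step 0

Tracing y:
Initial: y = 1 ← first occurrence
After step 1: y = 1
After step 2: y = 2
After step 3: y = 2
After step 4: y = 2
After step 5: y = 4
After step 6: y = 4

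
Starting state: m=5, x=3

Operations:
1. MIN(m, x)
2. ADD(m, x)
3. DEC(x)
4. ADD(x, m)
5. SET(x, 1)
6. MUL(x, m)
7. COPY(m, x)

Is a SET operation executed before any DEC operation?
No

First SET: step 5
First DEC: step 3
Since 5 > 3, DEC comes first.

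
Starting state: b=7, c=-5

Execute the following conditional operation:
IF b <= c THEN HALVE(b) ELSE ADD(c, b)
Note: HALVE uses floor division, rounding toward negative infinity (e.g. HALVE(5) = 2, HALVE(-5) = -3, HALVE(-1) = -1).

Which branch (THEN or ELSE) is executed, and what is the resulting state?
Branch: ELSE, Final state: b=7, c=2

Evaluating condition: b <= c
b = 7, c = -5
Condition is False, so ELSE branch executes
After ADD(c, b): b=7, c=2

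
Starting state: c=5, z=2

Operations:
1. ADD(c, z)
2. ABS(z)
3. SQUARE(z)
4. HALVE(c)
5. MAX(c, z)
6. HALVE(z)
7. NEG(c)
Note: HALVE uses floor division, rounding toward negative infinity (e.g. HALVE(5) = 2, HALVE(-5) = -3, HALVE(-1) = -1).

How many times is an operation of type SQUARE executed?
1

Counting SQUARE operations:
Step 3: SQUARE(z) ← SQUARE
Total: 1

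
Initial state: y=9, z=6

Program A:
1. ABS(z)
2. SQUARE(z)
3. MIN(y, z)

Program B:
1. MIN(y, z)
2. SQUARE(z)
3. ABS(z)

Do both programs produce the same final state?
No

Program A final state: y=9, z=36
Program B final state: y=6, z=36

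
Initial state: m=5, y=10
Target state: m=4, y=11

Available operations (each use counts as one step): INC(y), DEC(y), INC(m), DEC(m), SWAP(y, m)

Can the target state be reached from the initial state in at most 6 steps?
Yes

Path (2 steps): INC(y) → DEC(m)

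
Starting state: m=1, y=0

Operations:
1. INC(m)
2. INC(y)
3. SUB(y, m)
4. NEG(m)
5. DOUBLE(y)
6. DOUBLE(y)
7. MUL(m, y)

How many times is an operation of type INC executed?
2

Counting INC operations:
Step 1: INC(m) ← INC
Step 2: INC(y) ← INC
Total: 2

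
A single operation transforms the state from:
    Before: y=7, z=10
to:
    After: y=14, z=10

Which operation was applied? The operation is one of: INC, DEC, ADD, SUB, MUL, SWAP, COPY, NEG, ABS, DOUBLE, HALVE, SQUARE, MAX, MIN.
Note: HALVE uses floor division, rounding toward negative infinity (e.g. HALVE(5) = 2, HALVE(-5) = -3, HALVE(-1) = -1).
DOUBLE(y)

Analyzing the change:
Before: y=7, z=10
After: y=14, z=10
Variable y changed from 7 to 14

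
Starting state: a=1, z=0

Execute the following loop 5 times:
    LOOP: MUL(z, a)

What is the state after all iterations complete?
a=1, z=0

Iteration trace:
Start: a=1, z=0
After iteration 1: a=1, z=0
After iteration 2: a=1, z=0
After iteration 3: a=1, z=0
After iteration 4: a=1, z=0
After iteration 5: a=1, z=0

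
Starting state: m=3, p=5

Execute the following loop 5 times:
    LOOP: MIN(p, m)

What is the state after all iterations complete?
m=3, p=3

Iteration trace:
Start: m=3, p=5
After iteration 1: m=3, p=3
After iteration 2: m=3, p=3
After iteration 3: m=3, p=3
After iteration 4: m=3, p=3
After iteration 5: m=3, p=3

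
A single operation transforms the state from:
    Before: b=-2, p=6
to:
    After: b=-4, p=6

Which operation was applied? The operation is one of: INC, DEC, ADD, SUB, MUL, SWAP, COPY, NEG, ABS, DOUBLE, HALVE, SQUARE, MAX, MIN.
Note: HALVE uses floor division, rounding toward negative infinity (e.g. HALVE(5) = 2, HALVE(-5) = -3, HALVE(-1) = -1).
DOUBLE(b)

Analyzing the change:
Before: b=-2, p=6
After: b=-4, p=6
Variable b changed from -2 to -4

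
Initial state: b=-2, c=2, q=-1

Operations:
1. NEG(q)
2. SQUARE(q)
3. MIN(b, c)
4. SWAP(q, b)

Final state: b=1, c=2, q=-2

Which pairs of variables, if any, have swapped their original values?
None

Comparing initial and final values:
q: -1 → -2
b: -2 → 1
c: 2 → 2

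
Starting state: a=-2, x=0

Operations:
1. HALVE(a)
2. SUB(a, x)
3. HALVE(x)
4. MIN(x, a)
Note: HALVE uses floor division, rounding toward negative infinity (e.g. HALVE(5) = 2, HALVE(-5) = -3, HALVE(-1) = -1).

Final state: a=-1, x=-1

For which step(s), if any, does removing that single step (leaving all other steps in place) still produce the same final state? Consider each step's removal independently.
Step(s) 2, 3

Testing removal of each single step:
Without step 1: final = a=-2, x=-2 (different)
Without step 2: final = a=-1, x=-1 (same)
Without step 3: final = a=-1, x=-1 (same)
Without step 4: final = a=-1, x=0 (different)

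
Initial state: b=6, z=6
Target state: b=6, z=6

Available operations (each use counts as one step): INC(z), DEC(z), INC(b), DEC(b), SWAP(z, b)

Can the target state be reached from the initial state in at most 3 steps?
Yes

Path (0 steps): 0 steps (already at target)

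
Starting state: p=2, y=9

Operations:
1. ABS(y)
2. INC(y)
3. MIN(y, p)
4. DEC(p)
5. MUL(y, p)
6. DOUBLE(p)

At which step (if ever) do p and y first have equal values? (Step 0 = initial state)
Step 3

p and y first become equal after step 3.

Comparing values at each step:
Initial: p=2, y=9
After step 1: p=2, y=9
After step 2: p=2, y=10
After step 3: p=2, y=2 ← equal!
After step 4: p=1, y=2
After step 5: p=1, y=2
After step 6: p=2, y=2 ← equal!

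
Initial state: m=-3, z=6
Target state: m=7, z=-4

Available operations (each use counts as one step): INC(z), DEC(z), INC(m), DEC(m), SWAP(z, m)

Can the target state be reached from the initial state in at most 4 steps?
Yes

Path (3 steps): INC(z) → DEC(m) → SWAP(z, m)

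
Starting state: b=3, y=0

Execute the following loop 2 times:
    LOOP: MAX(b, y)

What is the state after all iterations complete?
b=3, y=0

Iteration trace:
Start: b=3, y=0
After iteration 1: b=3, y=0
After iteration 2: b=3, y=0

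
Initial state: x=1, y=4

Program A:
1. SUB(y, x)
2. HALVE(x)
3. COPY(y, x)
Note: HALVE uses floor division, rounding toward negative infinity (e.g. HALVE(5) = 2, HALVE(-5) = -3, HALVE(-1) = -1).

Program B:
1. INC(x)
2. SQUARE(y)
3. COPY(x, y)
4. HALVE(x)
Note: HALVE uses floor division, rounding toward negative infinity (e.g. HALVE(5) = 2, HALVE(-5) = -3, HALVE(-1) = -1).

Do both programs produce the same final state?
No

Program A final state: x=0, y=0
Program B final state: x=8, y=16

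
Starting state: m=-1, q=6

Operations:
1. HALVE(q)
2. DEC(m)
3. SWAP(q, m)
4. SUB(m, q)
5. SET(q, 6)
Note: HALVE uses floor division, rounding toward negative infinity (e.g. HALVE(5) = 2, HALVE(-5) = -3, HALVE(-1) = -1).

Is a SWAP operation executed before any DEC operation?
No

First SWAP: step 3
First DEC: step 2
Since 3 > 2, DEC comes first.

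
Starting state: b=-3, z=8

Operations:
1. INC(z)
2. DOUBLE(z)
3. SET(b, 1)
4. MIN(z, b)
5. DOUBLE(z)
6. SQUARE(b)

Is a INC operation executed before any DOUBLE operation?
Yes

First INC: step 1
First DOUBLE: step 2
Since 1 < 2, INC comes first.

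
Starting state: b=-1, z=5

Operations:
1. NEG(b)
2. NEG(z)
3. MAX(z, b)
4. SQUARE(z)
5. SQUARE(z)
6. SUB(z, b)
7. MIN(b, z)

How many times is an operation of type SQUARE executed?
2

Counting SQUARE operations:
Step 4: SQUARE(z) ← SQUARE
Step 5: SQUARE(z) ← SQUARE
Total: 2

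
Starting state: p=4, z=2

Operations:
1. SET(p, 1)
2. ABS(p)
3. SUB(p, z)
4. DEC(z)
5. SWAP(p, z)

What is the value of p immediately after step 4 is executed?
p = -1

Tracing p through execution:
Initial: p = 4
After step 1 (SET(p, 1)): p = 1
After step 2 (ABS(p)): p = 1
After step 3 (SUB(p, z)): p = -1
After step 4 (DEC(z)): p = -1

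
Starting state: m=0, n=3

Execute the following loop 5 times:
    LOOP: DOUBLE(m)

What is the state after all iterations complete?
m=0, n=3

Iteration trace:
Start: m=0, n=3
After iteration 1: m=0, n=3
After iteration 2: m=0, n=3
After iteration 3: m=0, n=3
After iteration 4: m=0, n=3
After iteration 5: m=0, n=3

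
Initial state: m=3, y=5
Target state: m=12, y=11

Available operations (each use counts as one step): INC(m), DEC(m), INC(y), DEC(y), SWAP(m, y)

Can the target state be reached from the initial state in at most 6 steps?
No

The target state cannot be reached within 6 steps.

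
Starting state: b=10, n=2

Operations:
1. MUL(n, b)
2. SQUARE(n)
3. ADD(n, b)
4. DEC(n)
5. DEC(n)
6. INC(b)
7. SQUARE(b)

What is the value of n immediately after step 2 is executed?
n = 400

Tracing n through execution:
Initial: n = 2
After step 1 (MUL(n, b)): n = 20
After step 2 (SQUARE(n)): n = 400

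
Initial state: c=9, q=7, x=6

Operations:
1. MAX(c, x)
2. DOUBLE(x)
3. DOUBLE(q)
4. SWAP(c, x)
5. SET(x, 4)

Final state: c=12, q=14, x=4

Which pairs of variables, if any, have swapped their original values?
None

Comparing initial and final values:
x: 6 → 4
q: 7 → 14
c: 9 → 12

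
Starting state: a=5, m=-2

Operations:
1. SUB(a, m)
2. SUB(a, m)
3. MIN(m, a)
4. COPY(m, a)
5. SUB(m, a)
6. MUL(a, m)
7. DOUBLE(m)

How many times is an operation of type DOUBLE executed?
1

Counting DOUBLE operations:
Step 7: DOUBLE(m) ← DOUBLE
Total: 1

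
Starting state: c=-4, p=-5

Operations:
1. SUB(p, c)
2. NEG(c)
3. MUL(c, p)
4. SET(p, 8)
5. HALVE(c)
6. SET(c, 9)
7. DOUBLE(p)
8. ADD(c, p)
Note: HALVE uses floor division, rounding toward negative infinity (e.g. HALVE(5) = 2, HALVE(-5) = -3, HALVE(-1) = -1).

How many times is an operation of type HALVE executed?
1

Counting HALVE operations:
Step 5: HALVE(c) ← HALVE
Total: 1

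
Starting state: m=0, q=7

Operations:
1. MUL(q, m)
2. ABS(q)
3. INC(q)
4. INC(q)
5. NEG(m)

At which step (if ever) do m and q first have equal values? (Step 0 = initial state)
Step 1

m and q first become equal after step 1.

Comparing values at each step:
Initial: m=0, q=7
After step 1: m=0, q=0 ← equal!
After step 2: m=0, q=0 ← equal!
After step 3: m=0, q=1
After step 4: m=0, q=2
After step 5: m=0, q=2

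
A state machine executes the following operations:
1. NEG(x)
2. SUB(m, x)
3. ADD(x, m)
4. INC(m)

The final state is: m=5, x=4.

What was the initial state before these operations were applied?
m=4, x=0

Working backwards:
Final state: m=5, x=4
Before step 4 (INC(m)): m=4, x=4
Before step 3 (ADD(x, m)): m=4, x=0
Before step 2 (SUB(m, x)): m=4, x=0
Before step 1 (NEG(x)): m=4, x=0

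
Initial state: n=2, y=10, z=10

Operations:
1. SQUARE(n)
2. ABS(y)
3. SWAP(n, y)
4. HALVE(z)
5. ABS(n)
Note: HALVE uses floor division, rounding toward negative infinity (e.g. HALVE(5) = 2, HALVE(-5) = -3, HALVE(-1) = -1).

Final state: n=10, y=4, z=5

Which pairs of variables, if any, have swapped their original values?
None

Comparing initial and final values:
z: 10 → 5
n: 2 → 10
y: 10 → 4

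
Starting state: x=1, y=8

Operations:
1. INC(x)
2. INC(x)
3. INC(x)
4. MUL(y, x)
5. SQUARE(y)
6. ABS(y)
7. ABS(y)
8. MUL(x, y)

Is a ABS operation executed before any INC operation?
No

First ABS: step 6
First INC: step 1
Since 6 > 1, INC comes first.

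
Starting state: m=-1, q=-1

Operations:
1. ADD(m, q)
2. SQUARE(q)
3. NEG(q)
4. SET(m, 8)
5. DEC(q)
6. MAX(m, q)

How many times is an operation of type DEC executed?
1

Counting DEC operations:
Step 5: DEC(q) ← DEC
Total: 1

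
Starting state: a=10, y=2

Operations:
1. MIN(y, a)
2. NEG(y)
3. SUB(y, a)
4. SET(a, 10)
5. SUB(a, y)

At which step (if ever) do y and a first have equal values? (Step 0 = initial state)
Never

y and a never become equal during execution.

Comparing values at each step:
Initial: y=2, a=10
After step 1: y=2, a=10
After step 2: y=-2, a=10
After step 3: y=-12, a=10
After step 4: y=-12, a=10
After step 5: y=-12, a=22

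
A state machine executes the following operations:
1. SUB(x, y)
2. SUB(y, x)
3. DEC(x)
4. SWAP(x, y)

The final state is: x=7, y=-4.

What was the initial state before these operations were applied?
x=1, y=4

Working backwards:
Final state: x=7, y=-4
Before step 4 (SWAP(x, y)): x=-4, y=7
Before step 3 (DEC(x)): x=-3, y=7
Before step 2 (SUB(y, x)): x=-3, y=4
Before step 1 (SUB(x, y)): x=1, y=4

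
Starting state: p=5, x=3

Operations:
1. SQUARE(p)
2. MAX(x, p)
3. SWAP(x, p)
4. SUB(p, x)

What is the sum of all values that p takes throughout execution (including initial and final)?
80

Values of p at each step:
Initial: p = 5
After step 1: p = 25
After step 2: p = 25
After step 3: p = 25
After step 4: p = 0
Sum = 5 + 25 + 25 + 25 + 0 = 80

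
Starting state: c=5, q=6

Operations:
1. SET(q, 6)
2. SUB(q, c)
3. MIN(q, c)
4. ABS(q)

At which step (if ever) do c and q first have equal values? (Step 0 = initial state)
Never

c and q never become equal during execution.

Comparing values at each step:
Initial: c=5, q=6
After step 1: c=5, q=6
After step 2: c=5, q=1
After step 3: c=5, q=1
After step 4: c=5, q=1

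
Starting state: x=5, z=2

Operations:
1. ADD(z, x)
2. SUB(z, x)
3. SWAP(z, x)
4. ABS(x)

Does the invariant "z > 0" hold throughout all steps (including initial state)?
Yes

The invariant holds at every step.

State at each step:
Initial: x=5, z=2
After step 1: x=5, z=7
After step 2: x=5, z=2
After step 3: x=2, z=5
After step 4: x=2, z=5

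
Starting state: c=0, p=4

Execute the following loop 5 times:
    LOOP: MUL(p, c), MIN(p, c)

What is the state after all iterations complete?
c=0, p=0

Iteration trace:
Start: c=0, p=4
After iteration 1: c=0, p=0
After iteration 2: c=0, p=0
After iteration 3: c=0, p=0
After iteration 4: c=0, p=0
After iteration 5: c=0, p=0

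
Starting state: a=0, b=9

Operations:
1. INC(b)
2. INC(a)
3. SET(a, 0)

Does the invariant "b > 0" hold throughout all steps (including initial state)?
Yes

The invariant holds at every step.

State at each step:
Initial: a=0, b=9
After step 1: a=0, b=10
After step 2: a=1, b=10
After step 3: a=0, b=10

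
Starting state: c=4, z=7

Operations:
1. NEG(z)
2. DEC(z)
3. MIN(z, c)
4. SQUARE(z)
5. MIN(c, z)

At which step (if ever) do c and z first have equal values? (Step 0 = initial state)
Never

c and z never become equal during execution.

Comparing values at each step:
Initial: c=4, z=7
After step 1: c=4, z=-7
After step 2: c=4, z=-8
After step 3: c=4, z=-8
After step 4: c=4, z=64
After step 5: c=4, z=64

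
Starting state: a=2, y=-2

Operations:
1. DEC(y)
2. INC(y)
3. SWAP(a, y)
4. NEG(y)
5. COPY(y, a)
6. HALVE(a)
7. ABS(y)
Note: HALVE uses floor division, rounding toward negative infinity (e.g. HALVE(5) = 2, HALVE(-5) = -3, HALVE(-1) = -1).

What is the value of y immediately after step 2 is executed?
y = -2

Tracing y through execution:
Initial: y = -2
After step 1 (DEC(y)): y = -3
After step 2 (INC(y)): y = -2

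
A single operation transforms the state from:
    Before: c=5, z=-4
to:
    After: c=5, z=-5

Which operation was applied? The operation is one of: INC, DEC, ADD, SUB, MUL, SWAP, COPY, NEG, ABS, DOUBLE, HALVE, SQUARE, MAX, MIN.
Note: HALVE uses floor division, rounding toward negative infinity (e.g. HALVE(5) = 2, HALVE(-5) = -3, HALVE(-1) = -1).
DEC(z)

Analyzing the change:
Before: c=5, z=-4
After: c=5, z=-5
Variable z changed from -4 to -5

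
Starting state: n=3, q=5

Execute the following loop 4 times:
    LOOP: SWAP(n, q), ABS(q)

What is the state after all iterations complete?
n=3, q=5

Iteration trace:
Start: n=3, q=5
After iteration 1: n=5, q=3
After iteration 2: n=3, q=5
After iteration 3: n=5, q=3
After iteration 4: n=3, q=5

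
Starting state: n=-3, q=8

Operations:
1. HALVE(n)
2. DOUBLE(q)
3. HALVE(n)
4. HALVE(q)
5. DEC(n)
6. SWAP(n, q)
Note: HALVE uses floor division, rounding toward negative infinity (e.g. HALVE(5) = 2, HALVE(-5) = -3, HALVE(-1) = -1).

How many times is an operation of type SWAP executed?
1

Counting SWAP operations:
Step 6: SWAP(n, q) ← SWAP
Total: 1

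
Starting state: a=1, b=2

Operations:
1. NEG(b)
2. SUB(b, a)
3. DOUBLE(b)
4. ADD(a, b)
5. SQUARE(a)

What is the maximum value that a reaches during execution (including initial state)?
25

Values of a at each step:
Initial: a = 1
After step 1: a = 1
After step 2: a = 1
After step 3: a = 1
After step 4: a = -5
After step 5: a = 25 ← maximum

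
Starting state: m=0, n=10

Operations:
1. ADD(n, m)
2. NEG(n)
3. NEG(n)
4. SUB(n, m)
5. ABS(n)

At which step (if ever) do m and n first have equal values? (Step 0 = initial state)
Never

m and n never become equal during execution.

Comparing values at each step:
Initial: m=0, n=10
After step 1: m=0, n=10
After step 2: m=0, n=-10
After step 3: m=0, n=10
After step 4: m=0, n=10
After step 5: m=0, n=10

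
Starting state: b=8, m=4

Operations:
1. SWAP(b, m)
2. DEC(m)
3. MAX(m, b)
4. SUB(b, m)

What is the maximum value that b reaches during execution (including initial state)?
8

Values of b at each step:
Initial: b = 8 ← maximum
After step 1: b = 4
After step 2: b = 4
After step 3: b = 4
After step 4: b = -3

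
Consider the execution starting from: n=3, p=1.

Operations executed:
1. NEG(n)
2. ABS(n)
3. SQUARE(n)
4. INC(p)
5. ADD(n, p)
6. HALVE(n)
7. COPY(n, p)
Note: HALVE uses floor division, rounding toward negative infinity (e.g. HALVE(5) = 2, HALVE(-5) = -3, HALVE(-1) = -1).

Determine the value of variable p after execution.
p = 2

Tracing execution:
Step 1: NEG(n) → p = 1
Step 2: ABS(n) → p = 1
Step 3: SQUARE(n) → p = 1
Step 4: INC(p) → p = 2
Step 5: ADD(n, p) → p = 2
Step 6: HALVE(n) → p = 2
Step 7: COPY(n, p) → p = 2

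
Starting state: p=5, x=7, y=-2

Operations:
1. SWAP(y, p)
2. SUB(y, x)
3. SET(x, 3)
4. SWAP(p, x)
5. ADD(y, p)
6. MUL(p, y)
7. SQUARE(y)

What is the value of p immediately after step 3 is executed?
p = -2

Tracing p through execution:
Initial: p = 5
After step 1 (SWAP(y, p)): p = -2
After step 2 (SUB(y, x)): p = -2
After step 3 (SET(x, 3)): p = -2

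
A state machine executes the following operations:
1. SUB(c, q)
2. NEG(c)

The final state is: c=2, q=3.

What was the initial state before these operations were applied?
c=1, q=3

Working backwards:
Final state: c=2, q=3
Before step 2 (NEG(c)): c=-2, q=3
Before step 1 (SUB(c, q)): c=1, q=3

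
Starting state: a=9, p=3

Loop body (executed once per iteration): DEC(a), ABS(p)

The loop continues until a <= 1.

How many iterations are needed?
8

Tracing iterations:
Initial: a=9, p=3
After iteration 1: a=8, p=3
After iteration 2: a=7, p=3
After iteration 3: a=6, p=3
After iteration 4: a=5, p=3
After iteration 5: a=4, p=3
After iteration 6: a=3, p=3
After iteration 7: a=2, p=3
After iteration 8: a=1, p=3
a <= 1 now holds, so the loop exits after 8 iterations.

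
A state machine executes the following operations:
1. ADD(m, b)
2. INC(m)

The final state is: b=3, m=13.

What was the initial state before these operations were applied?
b=3, m=9

Working backwards:
Final state: b=3, m=13
Before step 2 (INC(m)): b=3, m=12
Before step 1 (ADD(m, b)): b=3, m=9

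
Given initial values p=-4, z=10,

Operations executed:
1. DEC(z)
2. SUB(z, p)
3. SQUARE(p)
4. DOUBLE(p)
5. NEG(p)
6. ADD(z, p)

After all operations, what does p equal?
p = -32

Tracing execution:
Step 1: DEC(z) → p = -4
Step 2: SUB(z, p) → p = -4
Step 3: SQUARE(p) → p = 16
Step 4: DOUBLE(p) → p = 32
Step 5: NEG(p) → p = -32
Step 6: ADD(z, p) → p = -32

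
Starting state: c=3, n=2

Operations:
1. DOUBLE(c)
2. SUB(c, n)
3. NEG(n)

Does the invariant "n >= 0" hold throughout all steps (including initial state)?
No, violated after step 3

The invariant is violated after step 3.

State at each step:
Initial: c=3, n=2
After step 1: c=6, n=2
After step 2: c=4, n=2
After step 3: c=4, n=-2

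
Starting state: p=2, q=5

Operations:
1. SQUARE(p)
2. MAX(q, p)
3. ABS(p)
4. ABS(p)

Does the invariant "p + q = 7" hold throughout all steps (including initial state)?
No, violated after step 1

The invariant is violated after step 1.

State at each step:
Initial: p=2, q=5
After step 1: p=4, q=5
After step 2: p=4, q=5
After step 3: p=4, q=5
After step 4: p=4, q=5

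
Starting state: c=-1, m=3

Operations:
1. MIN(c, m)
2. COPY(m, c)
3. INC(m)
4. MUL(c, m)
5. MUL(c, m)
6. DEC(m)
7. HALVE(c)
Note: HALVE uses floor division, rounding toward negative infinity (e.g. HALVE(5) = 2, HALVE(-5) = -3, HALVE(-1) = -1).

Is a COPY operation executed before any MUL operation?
Yes

First COPY: step 2
First MUL: step 4
Since 2 < 4, COPY comes first.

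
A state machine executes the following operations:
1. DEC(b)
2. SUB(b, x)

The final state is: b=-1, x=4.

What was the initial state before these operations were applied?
b=4, x=4

Working backwards:
Final state: b=-1, x=4
Before step 2 (SUB(b, x)): b=3, x=4
Before step 1 (DEC(b)): b=4, x=4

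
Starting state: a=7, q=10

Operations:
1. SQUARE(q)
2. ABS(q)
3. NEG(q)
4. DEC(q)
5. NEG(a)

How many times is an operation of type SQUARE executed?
1

Counting SQUARE operations:
Step 1: SQUARE(q) ← SQUARE
Total: 1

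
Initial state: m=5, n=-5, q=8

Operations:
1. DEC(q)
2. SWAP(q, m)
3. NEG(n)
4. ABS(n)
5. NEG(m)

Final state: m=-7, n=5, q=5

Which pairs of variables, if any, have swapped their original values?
None

Comparing initial and final values:
n: -5 → 5
m: 5 → -7
q: 8 → 5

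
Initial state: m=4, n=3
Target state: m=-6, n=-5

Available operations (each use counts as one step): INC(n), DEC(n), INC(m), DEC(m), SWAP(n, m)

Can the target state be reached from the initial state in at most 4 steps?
No

The target state cannot be reached within 4 steps.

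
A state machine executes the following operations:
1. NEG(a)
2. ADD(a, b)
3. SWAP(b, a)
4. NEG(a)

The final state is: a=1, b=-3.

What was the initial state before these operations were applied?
a=2, b=-1

Working backwards:
Final state: a=1, b=-3
Before step 4 (NEG(a)): a=-1, b=-3
Before step 3 (SWAP(b, a)): a=-3, b=-1
Before step 2 (ADD(a, b)): a=-2, b=-1
Before step 1 (NEG(a)): a=2, b=-1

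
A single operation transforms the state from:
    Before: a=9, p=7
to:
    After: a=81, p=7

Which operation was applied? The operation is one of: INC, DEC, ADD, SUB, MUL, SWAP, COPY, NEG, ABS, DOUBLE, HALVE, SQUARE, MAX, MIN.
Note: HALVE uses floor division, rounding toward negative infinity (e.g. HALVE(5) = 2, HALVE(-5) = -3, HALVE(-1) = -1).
SQUARE(a)

Analyzing the change:
Before: a=9, p=7
After: a=81, p=7
Variable a changed from 9 to 81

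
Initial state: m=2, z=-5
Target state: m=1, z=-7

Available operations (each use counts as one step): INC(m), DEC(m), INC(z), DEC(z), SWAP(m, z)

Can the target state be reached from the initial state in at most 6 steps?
Yes

Path (3 steps): DEC(m) → DEC(z) → DEC(z)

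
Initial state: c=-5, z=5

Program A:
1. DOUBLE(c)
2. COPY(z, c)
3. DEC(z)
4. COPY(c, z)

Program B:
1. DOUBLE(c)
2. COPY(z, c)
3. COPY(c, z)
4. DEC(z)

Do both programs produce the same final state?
No

Program A final state: c=-11, z=-11
Program B final state: c=-10, z=-11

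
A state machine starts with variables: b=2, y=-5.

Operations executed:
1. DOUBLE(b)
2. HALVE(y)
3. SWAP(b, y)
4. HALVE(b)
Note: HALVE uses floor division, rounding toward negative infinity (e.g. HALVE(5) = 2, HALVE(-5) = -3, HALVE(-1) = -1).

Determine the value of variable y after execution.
y = 4

Tracing execution:
Step 1: DOUBLE(b) → y = -5
Step 2: HALVE(y) → y = -3
Step 3: SWAP(b, y) → y = 4
Step 4: HALVE(b) → y = 4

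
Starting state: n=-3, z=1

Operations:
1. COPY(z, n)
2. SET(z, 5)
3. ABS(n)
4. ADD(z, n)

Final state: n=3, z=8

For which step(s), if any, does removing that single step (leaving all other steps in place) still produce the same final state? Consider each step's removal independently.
Step(s) 1

Testing removal of each single step:
Without step 1: final = n=3, z=8 (same)
Without step 2: final = n=3, z=0 (different)
Without step 3: final = n=-3, z=2 (different)
Without step 4: final = n=3, z=5 (different)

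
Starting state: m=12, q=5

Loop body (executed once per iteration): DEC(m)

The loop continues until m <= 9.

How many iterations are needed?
3

Tracing iterations:
Initial: m=12, q=5
After iteration 1: m=11, q=5
After iteration 2: m=10, q=5
After iteration 3: m=9, q=5
m <= 9 now holds, so the loop exits after 3 iterations.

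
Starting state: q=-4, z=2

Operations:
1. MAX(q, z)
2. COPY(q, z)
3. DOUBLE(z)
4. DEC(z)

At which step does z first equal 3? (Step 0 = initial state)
Step 4

Tracing z:
Initial: z = 2
After step 1: z = 2
After step 2: z = 2
After step 3: z = 4
After step 4: z = 3 ← first occurrence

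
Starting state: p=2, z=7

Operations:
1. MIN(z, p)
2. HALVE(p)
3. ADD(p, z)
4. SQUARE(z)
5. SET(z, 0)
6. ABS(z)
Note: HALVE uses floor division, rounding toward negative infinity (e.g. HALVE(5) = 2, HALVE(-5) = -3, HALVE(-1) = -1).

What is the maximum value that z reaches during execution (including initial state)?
7

Values of z at each step:
Initial: z = 7 ← maximum
After step 1: z = 2
After step 2: z = 2
After step 3: z = 2
After step 4: z = 4
After step 5: z = 0
After step 6: z = 0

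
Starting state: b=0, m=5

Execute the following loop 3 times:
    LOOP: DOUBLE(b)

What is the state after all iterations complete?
b=0, m=5

Iteration trace:
Start: b=0, m=5
After iteration 1: b=0, m=5
After iteration 2: b=0, m=5
After iteration 3: b=0, m=5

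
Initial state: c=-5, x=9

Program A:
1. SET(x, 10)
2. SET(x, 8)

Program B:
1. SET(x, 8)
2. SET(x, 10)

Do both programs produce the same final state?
No

Program A final state: c=-5, x=8
Program B final state: c=-5, x=10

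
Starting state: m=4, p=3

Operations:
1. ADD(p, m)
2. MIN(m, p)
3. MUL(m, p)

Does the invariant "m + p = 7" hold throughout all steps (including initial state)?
No, violated after step 1

The invariant is violated after step 1.

State at each step:
Initial: m=4, p=3
After step 1: m=4, p=7
After step 2: m=4, p=7
After step 3: m=28, p=7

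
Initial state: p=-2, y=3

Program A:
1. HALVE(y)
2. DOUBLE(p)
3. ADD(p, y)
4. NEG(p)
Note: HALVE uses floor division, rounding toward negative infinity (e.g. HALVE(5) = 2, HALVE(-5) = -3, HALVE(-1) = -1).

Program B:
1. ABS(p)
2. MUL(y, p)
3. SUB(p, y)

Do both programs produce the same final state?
No

Program A final state: p=3, y=1
Program B final state: p=-4, y=6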